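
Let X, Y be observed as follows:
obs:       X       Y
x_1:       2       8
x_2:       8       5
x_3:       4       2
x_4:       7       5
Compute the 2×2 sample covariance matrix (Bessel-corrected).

Step 1 — column means:
  mean(X) = (2 + 8 + 4 + 7) / 4 = 21/4 = 5.25
  mean(Y) = (8 + 5 + 2 + 5) / 4 = 20/4 = 5

Step 2 — sample covariance S[i,j] = (1/(n-1)) · Σ_k (x_{k,i} - mean_i) · (x_{k,j} - mean_j), with n-1 = 3.
  S[X,X] = ((-3.25)·(-3.25) + (2.75)·(2.75) + (-1.25)·(-1.25) + (1.75)·(1.75)) / 3 = 22.75/3 = 7.5833
  S[X,Y] = ((-3.25)·(3) + (2.75)·(0) + (-1.25)·(-3) + (1.75)·(0)) / 3 = -6/3 = -2
  S[Y,Y] = ((3)·(3) + (0)·(0) + (-3)·(-3) + (0)·(0)) / 3 = 18/3 = 6

S is symmetric (S[j,i] = S[i,j]). Assembling:

S = [[7.5833, -2],
 [-2, 6]]


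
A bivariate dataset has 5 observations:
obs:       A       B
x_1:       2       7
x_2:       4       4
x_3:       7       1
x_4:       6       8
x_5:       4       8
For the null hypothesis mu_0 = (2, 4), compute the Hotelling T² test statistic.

Step 1 — sample mean vector:
  mean(A) = (2 + 4 + 7 + 6 + 4) / 5 = 23/5 = 4.6
  mean(B) = (7 + 4 + 1 + 8 + 8) / 5 = 28/5 = 5.6
  x̄ = (4.6, 5.6),  deviation x̄ - mu_0 = (4.6, 5.6) - (2, 4) = (2.6, 1.6).

Step 2 — sample covariance matrix, S[i,j] = (1/(n-1)) · Σ_k (x_{k,i} - mean_i) · (x_{k,j} - mean_j), divisor n-1 = 4:
  S[A,A] = ((-2.6)·(-2.6) + (-0.6)·(-0.6) + (2.4)·(2.4) + (1.4)·(1.4) + (-0.6)·(-0.6)) / 4 = 15.2/4 = 3.8
  S[A,B] = ((-2.6)·(1.4) + (-0.6)·(-1.6) + (2.4)·(-4.6) + (1.4)·(2.4) + (-0.6)·(2.4)) / 4 = -11.8/4 = -2.95
  S[B,B] = ((1.4)·(1.4) + (-1.6)·(-1.6) + (-4.6)·(-4.6) + (2.4)·(2.4) + (2.4)·(2.4)) / 4 = 37.2/4 = 9.3
  S = [[3.8, -2.95],
 [-2.95, 9.3]].

Step 3 — invert S. det(S) = 3.8·9.3 - (-2.95)² = 26.6375.
  S^{-1} = (1/det) · [[d, -b], [-b, a]] = [[0.3491, 0.1107],
 [0.1107, 0.1427]].

Step 4 — quadratic form (x̄ - mu_0)^T · S^{-1} · (x̄ - mu_0):
  S^{-1} · (x̄ - mu_0) = (1.0849, 0.5162),
  (x̄ - mu_0)^T · [...] = (2.6)·(1.0849) + (1.6)·(0.5162) = 3.6467.

Step 5 — scale by n: T² = 5 · 3.6467 = 18.2337.

T² ≈ 18.2337


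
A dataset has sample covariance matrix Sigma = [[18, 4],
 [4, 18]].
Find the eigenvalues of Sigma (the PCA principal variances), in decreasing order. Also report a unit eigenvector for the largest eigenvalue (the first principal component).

Step 1 — characteristic polynomial of 2×2 Sigma:
  det(Sigma - λI) = λ² - trace · λ + det = 0.
  trace = 18 + 18 = 36, det = 18·18 - (4)² = 308.
Step 2 — discriminant:
  Δ = trace² - 4·det = 1296 - 1232 = 64.
Step 3 — eigenvalues:
  λ = (trace ± √Δ)/2 = (36 ± 8)/2,
  λ_1 = 22,  λ_2 = 14.

Step 4 — unit eigenvector for λ_1: solve (Sigma - λ_1 I)v = 0. First row:
  (18 - 22)·v_x + (4)·v_y = 0, i.e. (-4)·v_x + (4)·v_y = 0,
  so v ∝ (b, λ_1 - a) = (4, 4) = u.
  ||u|| = √((4)² + (4)²) = √(32) ≈ 5.6569,
  v_1 = u/||u|| ≈ (0.7071, 0.7071) (||v_1|| = 1).

λ_1 = 22,  λ_2 = 14;  v_1 ≈ (0.7071, 0.7071)


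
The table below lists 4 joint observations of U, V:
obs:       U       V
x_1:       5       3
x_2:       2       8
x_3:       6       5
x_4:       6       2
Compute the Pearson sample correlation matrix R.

Step 1 — column means:
  mean(U) = (5 + 2 + 6 + 6) / 4 = 19/4 = 4.75
  mean(V) = (3 + 8 + 5 + 2) / 4 = 18/4 = 4.5

Step 2 — sample variances and covariances s[i,j] = (1/(n-1)) · Σ_k (x_{k,i} - mean_i) · (x_{k,j} - mean_j), with n-1 = 3:
  s[U,U] = ((0.25)·(0.25) + (-2.75)·(-2.75) + (1.25)·(1.25) + (1.25)·(1.25)) / 3 = 10.75/3 = 3.5833
  s[U,V] = ((0.25)·(-1.5) + (-2.75)·(3.5) + (1.25)·(0.5) + (1.25)·(-2.5)) / 3 = -12.5/3 = -4.1667
  s[V,V] = ((-1.5)·(-1.5) + (3.5)·(3.5) + (0.5)·(0.5) + (-2.5)·(-2.5)) / 3 = 21/3 = 7
  Sample standard deviations s_i = √(s[i,i]):
  s(U) = √(3.5833) = 1.893
  s(V) = √(7) = 2.6458

Step 3 — r_{ij} = s_{ij} / (s_i · s_j):
  r[U,U] = 1 (diagonal).
  r[U,V] = -4.1667 / (1.893 · 2.6458) = -4.1667 / 5.0083 = -0.8319
  r[V,V] = 1 (diagonal).

R is symmetric with unit diagonal. Assembling:

R = [[1, -0.8319],
 [-0.8319, 1]]


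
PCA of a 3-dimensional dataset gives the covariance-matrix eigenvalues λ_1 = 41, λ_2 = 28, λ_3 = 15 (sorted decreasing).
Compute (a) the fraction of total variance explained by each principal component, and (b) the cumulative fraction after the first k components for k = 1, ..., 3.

Step 1 — total variance = trace(Sigma) = Σ λ_i = 41 + 28 + 15 = 84.

Step 2 — fraction explained by component i = λ_i / Σ λ:
  PC1: 41/84 = 0.4881
  PC2: 28/84 = 0.3333
  PC3: 15/84 = 0.1786

Step 3 — cumulative fraction after k components = (λ_1 + ... + λ_k) / Σ λ:
  k = 1: 41/84 = 0.4881
  k = 2: (41 + 28)/84 = 69/84 = 0.8214
  k = 3: (41 + 28 + 15)/84 = 84/84 = 1

Summary (fraction, with percent):

explained: PC1 0.4881 (48.81%), PC2 0.3333 (33.33%), PC3 0.1786 (17.86%);  cumulative: 0.4881, 0.8214, 1


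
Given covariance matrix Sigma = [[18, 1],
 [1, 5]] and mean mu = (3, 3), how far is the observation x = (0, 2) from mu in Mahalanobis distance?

Step 1 — centre the observation: (x - mu) = (-3, -1).

Step 2 — invert Sigma. det(Sigma) = 18·5 - (1)² = 89.
  Sigma^{-1} = (1/det) · [[d, -b], [-b, a]] = [[0.0562, -0.0112],
 [-0.0112, 0.2022]].

Step 3 — form the quadratic (x - mu)^T · Sigma^{-1} · (x - mu):
  Sigma^{-1} · (x - mu) = (-0.1573, -0.1685).
  (x - mu)^T · [Sigma^{-1} · (x - mu)] = (-3)·(-0.1573) + (-1)·(-0.1685) = 0.6404.

Step 4 — take square root: d = √(0.6404) ≈ 0.8003.

d(x, mu) = √(0.6404) ≈ 0.8003


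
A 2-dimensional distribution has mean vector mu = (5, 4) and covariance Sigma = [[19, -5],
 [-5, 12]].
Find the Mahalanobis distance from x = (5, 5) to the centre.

Step 1 — centre the observation: (x - mu) = (0, 1).

Step 2 — invert Sigma. det(Sigma) = 19·12 - (-5)² = 203.
  Sigma^{-1} = (1/det) · [[d, -b], [-b, a]] = [[0.0591, 0.0246],
 [0.0246, 0.0936]].

Step 3 — form the quadratic (x - mu)^T · Sigma^{-1} · (x - mu):
  Sigma^{-1} · (x - mu) = (0.0246, 0.0936).
  (x - mu)^T · [Sigma^{-1} · (x - mu)] = (0)·(0.0246) + (1)·(0.0936) = 0.0936.

Step 4 — take square root: d = √(0.0936) ≈ 0.3059.

d(x, mu) = √(0.0936) ≈ 0.3059


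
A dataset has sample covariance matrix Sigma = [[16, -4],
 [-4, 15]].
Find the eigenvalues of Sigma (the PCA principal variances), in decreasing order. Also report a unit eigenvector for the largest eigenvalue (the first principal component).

Step 1 — characteristic polynomial of 2×2 Sigma:
  det(Sigma - λI) = λ² - trace · λ + det = 0.
  trace = 16 + 15 = 31, det = 16·15 - (-4)² = 224.
Step 2 — discriminant:
  Δ = trace² - 4·det = 961 - 896 = 65.
Step 3 — eigenvalues:
  λ = (trace ± √Δ)/2 = (31 ± 8.0623)/2,
  λ_1 = 19.5311,  λ_2 = 11.4689.

Step 4 — unit eigenvector for λ_1: solve (Sigma - λ_1 I)v = 0. First row:
  (16 - 19.5311)·v_x + (-4)·v_y = 0, i.e. (-3.5311)·v_x + (-4)·v_y = 0,
  so v ∝ (b, λ_1 - a) = (-4, 3.5311); multiply by -1 so the first entry is positive: u = (4, -3.5311).
  ||u|| = √((4)² + (-3.5311)²) = √(28.4689) ≈ 5.3356,
  v_1 = u/||u|| ≈ (0.7497, -0.6618) (||v_1|| = 1).

λ_1 = 19.5311,  λ_2 = 11.4689;  v_1 ≈ (0.7497, -0.6618)


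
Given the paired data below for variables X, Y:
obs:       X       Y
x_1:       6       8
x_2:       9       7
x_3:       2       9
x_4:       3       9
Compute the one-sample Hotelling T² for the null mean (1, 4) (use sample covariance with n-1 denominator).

Step 1 — sample mean vector:
  mean(X) = (6 + 9 + 2 + 3) / 4 = 20/4 = 5
  mean(Y) = (8 + 7 + 9 + 9) / 4 = 33/4 = 8.25
  x̄ = (5, 8.25),  deviation x̄ - mu_0 = (5, 8.25) - (1, 4) = (4, 4.25).

Step 2 — sample covariance matrix, S[i,j] = (1/(n-1)) · Σ_k (x_{k,i} - mean_i) · (x_{k,j} - mean_j), divisor n-1 = 3:
  S[X,X] = ((1)·(1) + (4)·(4) + (-3)·(-3) + (-2)·(-2)) / 3 = 30/3 = 10
  S[X,Y] = ((1)·(-0.25) + (4)·(-1.25) + (-3)·(0.75) + (-2)·(0.75)) / 3 = -9/3 = -3
  S[Y,Y] = ((-0.25)·(-0.25) + (-1.25)·(-1.25) + (0.75)·(0.75) + (0.75)·(0.75)) / 3 = 2.75/3 = 0.9167
  S = [[10, -3],
 [-3, 0.9167]].

Step 3 — invert S. det(S) = 10·0.9167 - (-3)² = 0.1667.
  S^{-1} = (1/det) · [[d, -b], [-b, a]] = [[5.5, 18],
 [18, 60]].

Step 4 — quadratic form (x̄ - mu_0)^T · S^{-1} · (x̄ - mu_0):
  S^{-1} · (x̄ - mu_0) = (98.5, 327),
  (x̄ - mu_0)^T · [...] = (4)·(98.5) + (4.25)·(327) = 1783.75.

Step 5 — scale by n: T² = 4 · 1783.75 = 7135.

T² ≈ 7135


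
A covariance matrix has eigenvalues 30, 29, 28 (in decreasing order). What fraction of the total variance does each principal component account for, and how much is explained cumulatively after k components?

Step 1 — total variance = trace(Sigma) = Σ λ_i = 30 + 29 + 28 = 87.

Step 2 — fraction explained by component i = λ_i / Σ λ:
  PC1: 30/87 = 0.3448
  PC2: 29/87 = 0.3333
  PC3: 28/87 = 0.3218

Step 3 — cumulative fraction after k components = (λ_1 + ... + λ_k) / Σ λ:
  k = 1: 30/87 = 0.3448
  k = 2: (30 + 29)/87 = 59/87 = 0.6782
  k = 3: (30 + 29 + 28)/87 = 87/87 = 1

Summary (fraction, with percent):

explained: PC1 0.3448 (34.48%), PC2 0.3333 (33.33%), PC3 0.3218 (32.18%);  cumulative: 0.3448, 0.6782, 1


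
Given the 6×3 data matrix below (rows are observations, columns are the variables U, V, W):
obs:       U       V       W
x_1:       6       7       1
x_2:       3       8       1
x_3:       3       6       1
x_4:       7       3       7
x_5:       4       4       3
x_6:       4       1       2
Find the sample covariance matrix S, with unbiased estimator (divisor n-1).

Step 1 — column means:
  mean(U) = (6 + 3 + 3 + 7 + 4 + 4) / 6 = 27/6 = 4.5
  mean(V) = (7 + 8 + 6 + 3 + 4 + 1) / 6 = 29/6 = 4.8333
  mean(W) = (1 + 1 + 1 + 7 + 3 + 2) / 6 = 15/6 = 2.5

Step 2 — sample covariance S[i,j] = (1/(n-1)) · Σ_k (x_{k,i} - mean_i) · (x_{k,j} - mean_j), with n-1 = 5.
  S[U,U] = ((1.5)·(1.5) + (-1.5)·(-1.5) + (-1.5)·(-1.5) + (2.5)·(2.5) + (-0.5)·(-0.5) + (-0.5)·(-0.5)) / 5 = 13.5/5 = 2.7
  S[U,V] = ((1.5)·(2.1667) + (-1.5)·(3.1667) + (-1.5)·(1.1667) + (2.5)·(-1.8333) + (-0.5)·(-0.8333) + (-0.5)·(-3.8333)) / 5 = -5.5/5 = -1.1
  S[U,W] = ((1.5)·(-1.5) + (-1.5)·(-1.5) + (-1.5)·(-1.5) + (2.5)·(4.5) + (-0.5)·(0.5) + (-0.5)·(-0.5)) / 5 = 13.5/5 = 2.7
  S[V,V] = ((2.1667)·(2.1667) + (3.1667)·(3.1667) + (1.1667)·(1.1667) + (-1.8333)·(-1.8333) + (-0.8333)·(-0.8333) + (-3.8333)·(-3.8333)) / 5 = 34.8333/5 = 6.9667
  S[V,W] = ((2.1667)·(-1.5) + (3.1667)·(-1.5) + (1.1667)·(-1.5) + (-1.8333)·(4.5) + (-0.8333)·(0.5) + (-3.8333)·(-0.5)) / 5 = -16.5/5 = -3.3
  S[W,W] = ((-1.5)·(-1.5) + (-1.5)·(-1.5) + (-1.5)·(-1.5) + (4.5)·(4.5) + (0.5)·(0.5) + (-0.5)·(-0.5)) / 5 = 27.5/5 = 5.5

S is symmetric (S[j,i] = S[i,j]). Assembling:

S = [[2.7, -1.1, 2.7],
 [-1.1, 6.9667, -3.3],
 [2.7, -3.3, 5.5]]


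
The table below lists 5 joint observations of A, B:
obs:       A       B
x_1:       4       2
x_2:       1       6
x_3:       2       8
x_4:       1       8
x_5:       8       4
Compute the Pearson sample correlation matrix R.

Step 1 — column means:
  mean(A) = (4 + 1 + 2 + 1 + 8) / 5 = 16/5 = 3.2
  mean(B) = (2 + 6 + 8 + 8 + 4) / 5 = 28/5 = 5.6

Step 2 — sample variances and covariances s[i,j] = (1/(n-1)) · Σ_k (x_{k,i} - mean_i) · (x_{k,j} - mean_j), with n-1 = 4:
  s[A,A] = ((0.8)·(0.8) + (-2.2)·(-2.2) + (-1.2)·(-1.2) + (-2.2)·(-2.2) + (4.8)·(4.8)) / 4 = 34.8/4 = 8.7
  s[A,B] = ((0.8)·(-3.6) + (-2.2)·(0.4) + (-1.2)·(2.4) + (-2.2)·(2.4) + (4.8)·(-1.6)) / 4 = -19.6/4 = -4.9
  s[B,B] = ((-3.6)·(-3.6) + (0.4)·(0.4) + (2.4)·(2.4) + (2.4)·(2.4) + (-1.6)·(-1.6)) / 4 = 27.2/4 = 6.8
  Sample standard deviations s_i = √(s[i,i]):
  s(A) = √(8.7) = 2.9496
  s(B) = √(6.8) = 2.6077

Step 3 — r_{ij} = s_{ij} / (s_i · s_j):
  r[A,A] = 1 (diagonal).
  r[A,B] = -4.9 / (2.9496 · 2.6077) = -4.9 / 7.6916 = -0.6371
  r[B,B] = 1 (diagonal).

R is symmetric with unit diagonal. Assembling:

R = [[1, -0.6371],
 [-0.6371, 1]]


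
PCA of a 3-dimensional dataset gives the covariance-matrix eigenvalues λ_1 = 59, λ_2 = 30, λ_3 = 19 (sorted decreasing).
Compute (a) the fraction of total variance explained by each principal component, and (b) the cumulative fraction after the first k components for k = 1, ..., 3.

Step 1 — total variance = trace(Sigma) = Σ λ_i = 59 + 30 + 19 = 108.

Step 2 — fraction explained by component i = λ_i / Σ λ:
  PC1: 59/108 = 0.5463
  PC2: 30/108 = 0.2778
  PC3: 19/108 = 0.1759

Step 3 — cumulative fraction after k components = (λ_1 + ... + λ_k) / Σ λ:
  k = 1: 59/108 = 0.5463
  k = 2: (59 + 30)/108 = 89/108 = 0.8241
  k = 3: (59 + 30 + 19)/108 = 108/108 = 1

Summary (fraction, with percent):

explained: PC1 0.5463 (54.63%), PC2 0.2778 (27.78%), PC3 0.1759 (17.59%);  cumulative: 0.5463, 0.8241, 1


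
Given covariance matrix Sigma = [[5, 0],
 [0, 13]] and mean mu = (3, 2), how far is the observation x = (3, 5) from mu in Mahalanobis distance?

Step 1 — centre the observation: (x - mu) = (0, 3).

Step 2 — invert Sigma. det(Sigma) = 5·13 - (0)² = 65.
  Sigma^{-1} = (1/det) · [[d, -b], [-b, a]] = [[0.2, 0],
 [0, 0.0769]].

Step 3 — form the quadratic (x - mu)^T · Sigma^{-1} · (x - mu):
  Sigma^{-1} · (x - mu) = (0, 0.2308).
  (x - mu)^T · [Sigma^{-1} · (x - mu)] = (0)·(0) + (3)·(0.2308) = 0.6923.

Step 4 — take square root: d = √(0.6923) ≈ 0.8321.

d(x, mu) = √(0.6923) ≈ 0.8321


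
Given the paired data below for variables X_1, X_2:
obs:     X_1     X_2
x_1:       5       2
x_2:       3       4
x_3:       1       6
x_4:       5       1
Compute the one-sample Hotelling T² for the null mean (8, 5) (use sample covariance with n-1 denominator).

Step 1 — sample mean vector:
  mean(X_1) = (5 + 3 + 1 + 5) / 4 = 14/4 = 3.5
  mean(X_2) = (2 + 4 + 6 + 1) / 4 = 13/4 = 3.25
  x̄ = (3.5, 3.25),  deviation x̄ - mu_0 = (3.5, 3.25) - (8, 5) = (-4.5, -1.75).

Step 2 — sample covariance matrix, S[i,j] = (1/(n-1)) · Σ_k (x_{k,i} - mean_i) · (x_{k,j} - mean_j), divisor n-1 = 3:
  S[X_1,X_1] = ((1.5)·(1.5) + (-0.5)·(-0.5) + (-2.5)·(-2.5) + (1.5)·(1.5)) / 3 = 11/3 = 3.6667
  S[X_1,X_2] = ((1.5)·(-1.25) + (-0.5)·(0.75) + (-2.5)·(2.75) + (1.5)·(-2.25)) / 3 = -12.5/3 = -4.1667
  S[X_2,X_2] = ((-1.25)·(-1.25) + (0.75)·(0.75) + (2.75)·(2.75) + (-2.25)·(-2.25)) / 3 = 14.75/3 = 4.9167
  S = [[3.6667, -4.1667],
 [-4.1667, 4.9167]].

Step 3 — invert S. det(S) = 3.6667·4.9167 - (-4.1667)² = 0.6667.
  S^{-1} = (1/det) · [[d, -b], [-b, a]] = [[7.375, 6.25],
 [6.25, 5.5]].

Step 4 — quadratic form (x̄ - mu_0)^T · S^{-1} · (x̄ - mu_0):
  S^{-1} · (x̄ - mu_0) = (-44.125, -37.75),
  (x̄ - mu_0)^T · [...] = (-4.5)·(-44.125) + (-1.75)·(-37.75) = 264.625.

Step 5 — scale by n: T² = 4 · 264.625 = 1058.5.

T² ≈ 1058.5


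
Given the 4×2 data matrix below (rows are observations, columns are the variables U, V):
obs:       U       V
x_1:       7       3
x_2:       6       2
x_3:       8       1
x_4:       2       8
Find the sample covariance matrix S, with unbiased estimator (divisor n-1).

Step 1 — column means:
  mean(U) = (7 + 6 + 8 + 2) / 4 = 23/4 = 5.75
  mean(V) = (3 + 2 + 1 + 8) / 4 = 14/4 = 3.5

Step 2 — sample covariance S[i,j] = (1/(n-1)) · Σ_k (x_{k,i} - mean_i) · (x_{k,j} - mean_j), with n-1 = 3.
  S[U,U] = ((1.25)·(1.25) + (0.25)·(0.25) + (2.25)·(2.25) + (-3.75)·(-3.75)) / 3 = 20.75/3 = 6.9167
  S[U,V] = ((1.25)·(-0.5) + (0.25)·(-1.5) + (2.25)·(-2.5) + (-3.75)·(4.5)) / 3 = -23.5/3 = -7.8333
  S[V,V] = ((-0.5)·(-0.5) + (-1.5)·(-1.5) + (-2.5)·(-2.5) + (4.5)·(4.5)) / 3 = 29/3 = 9.6667

S is symmetric (S[j,i] = S[i,j]). Assembling:

S = [[6.9167, -7.8333],
 [-7.8333, 9.6667]]


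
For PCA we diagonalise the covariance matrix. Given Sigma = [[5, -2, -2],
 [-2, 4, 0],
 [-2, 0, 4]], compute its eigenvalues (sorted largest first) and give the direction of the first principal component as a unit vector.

Step 1 — characteristic polynomial p(λ) = det(λI - Sigma) = λ³ - tr·λ² + c_1·λ - det, where tr = trace, c_1 = sum of the principal 2×2 minors, det = det(Sigma):
  tr = 5 + 4 + 4 = 13,
  c_1 = (5·4 - (-2)²) + (5·4 - (-2)²) + (4·4 - (0)²) = 16 + 16 + 16 = 48,
  det = 5·(4·4 - (0)²) - (-2)·((-2)·4 - (0)·(-2)) + (-2)·((-2)·(0) - 4·(-2)) = 5·(16) - (-2)·(-8) + (-2)·(8) = 48.
  So p(λ) = λ³ - 13λ² + 48λ - 48.
Step 2 — look for an integer root (rational root theorem: any rational root is an integer divisor of 48). Testing λ = 4:
  p(4) = 64 - 208 + 192 - 48 = 0  ✓
  Dividing out (λ - 4): p(λ) = (λ - 4)(λ² - 9λ + 12).
Step 3 — remaining eigenvalues from the quadratic λ² - 9λ + 12 = 0:
  Δ = 9² - 4·12 = 81 - 48 = 33,  λ = (9 ± √33)/2 = (9 ± 5.7446)/2 ≈ 7.3723 or 1.6277.
  Sorted: λ_1 = 7.3723,  λ_2 = 4,  λ_3 = 1.6277  (check: sum = 13 = tr ✓).

Step 4 — unit eigenvector for λ_1 ≈ 7.3723: v spans the null space of (Sigma - λ_1 I), whose rows are
  r_1 = (-2.3723, -2, -2),  r_2 = (-2, -3.3723, 0),  r_3 = (-2, 0, -3.3723).
  v is orthogonal to every row, so take v ∝ r_1 × r_2 = ((-2)·(0) - (-2)·(-3.3723), (-2)·(-2) - (-2.3723)·(0), (-2.3723)·(-3.3723) - (-2)·(-2)) ≈ (-6.7446, 4, 4).
  Rescale (multiply by -1 so the first nonzero entry is positive): u = (6.7446, -4, -4).
  ||u|| = √((6.7446)² + (-4)² + (-4)²) = √(77.4891) ≈ 8.8028,  v_1 = u/||u|| ≈ (0.7662, -0.4544, -0.4544) (||v_1|| = 1).

λ_1 = 7.3723,  λ_2 = 4,  λ_3 = 1.6277;  v_1 ≈ (0.7662, -0.4544, -0.4544)


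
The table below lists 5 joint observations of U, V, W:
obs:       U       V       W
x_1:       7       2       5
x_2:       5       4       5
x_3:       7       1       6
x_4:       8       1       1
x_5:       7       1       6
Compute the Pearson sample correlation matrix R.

Step 1 — column means:
  mean(U) = (7 + 5 + 7 + 8 + 7) / 5 = 34/5 = 6.8
  mean(V) = (2 + 4 + 1 + 1 + 1) / 5 = 9/5 = 1.8
  mean(W) = (5 + 5 + 6 + 1 + 6) / 5 = 23/5 = 4.6

Step 2 — sample variances and covariances s[i,j] = (1/(n-1)) · Σ_k (x_{k,i} - mean_i) · (x_{k,j} - mean_j), with n-1 = 4:
  s[U,U] = ((0.2)·(0.2) + (-1.8)·(-1.8) + (0.2)·(0.2) + (1.2)·(1.2) + (0.2)·(0.2)) / 4 = 4.8/4 = 1.2
  s[U,V] = ((0.2)·(0.2) + (-1.8)·(2.2) + (0.2)·(-0.8) + (1.2)·(-0.8) + (0.2)·(-0.8)) / 4 = -5.2/4 = -1.3
  s[U,W] = ((0.2)·(0.4) + (-1.8)·(0.4) + (0.2)·(1.4) + (1.2)·(-3.6) + (0.2)·(1.4)) / 4 = -4.4/4 = -1.1
  s[V,V] = ((0.2)·(0.2) + (2.2)·(2.2) + (-0.8)·(-0.8) + (-0.8)·(-0.8) + (-0.8)·(-0.8)) / 4 = 6.8/4 = 1.7
  s[V,W] = ((0.2)·(0.4) + (2.2)·(0.4) + (-0.8)·(1.4) + (-0.8)·(-3.6) + (-0.8)·(1.4)) / 4 = 1.6/4 = 0.4
  s[W,W] = ((0.4)·(0.4) + (0.4)·(0.4) + (1.4)·(1.4) + (-3.6)·(-3.6) + (1.4)·(1.4)) / 4 = 17.2/4 = 4.3
  Sample standard deviations s_i = √(s[i,i]):
  s(U) = √(1.2) = 1.0954
  s(V) = √(1.7) = 1.3038
  s(W) = √(4.3) = 2.0736

Step 3 — r_{ij} = s_{ij} / (s_i · s_j):
  r[U,U] = 1 (diagonal).
  r[U,V] = -1.3 / (1.0954 · 1.3038) = -1.3 / 1.4283 = -0.9102
  r[U,W] = -1.1 / (1.0954 · 2.0736) = -1.1 / 2.2716 = -0.4842
  r[V,V] = 1 (diagonal).
  r[V,W] = 0.4 / (1.3038 · 2.0736) = 0.4 / 2.7037 = 0.1479
  r[W,W] = 1 (diagonal).

R is symmetric with unit diagonal. Assembling:

R = [[1, -0.9102, -0.4842],
 [-0.9102, 1, 0.1479],
 [-0.4842, 0.1479, 1]]


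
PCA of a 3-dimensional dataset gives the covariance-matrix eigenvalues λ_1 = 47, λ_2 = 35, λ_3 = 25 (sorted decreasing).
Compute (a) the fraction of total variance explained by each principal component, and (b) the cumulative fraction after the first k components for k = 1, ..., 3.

Step 1 — total variance = trace(Sigma) = Σ λ_i = 47 + 35 + 25 = 107.

Step 2 — fraction explained by component i = λ_i / Σ λ:
  PC1: 47/107 = 0.4393
  PC2: 35/107 = 0.3271
  PC3: 25/107 = 0.2336

Step 3 — cumulative fraction after k components = (λ_1 + ... + λ_k) / Σ λ:
  k = 1: 47/107 = 0.4393
  k = 2: (47 + 35)/107 = 82/107 = 0.7664
  k = 3: (47 + 35 + 25)/107 = 107/107 = 1

Summary (fraction, with percent):

explained: PC1 0.4393 (43.93%), PC2 0.3271 (32.71%), PC3 0.2336 (23.36%);  cumulative: 0.4393, 0.7664, 1


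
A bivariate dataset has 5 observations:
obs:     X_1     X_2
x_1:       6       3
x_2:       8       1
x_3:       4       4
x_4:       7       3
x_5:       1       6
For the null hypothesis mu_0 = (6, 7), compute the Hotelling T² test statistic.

Step 1 — sample mean vector:
  mean(X_1) = (6 + 8 + 4 + 7 + 1) / 5 = 26/5 = 5.2
  mean(X_2) = (3 + 1 + 4 + 3 + 6) / 5 = 17/5 = 3.4
  x̄ = (5.2, 3.4),  deviation x̄ - mu_0 = (5.2, 3.4) - (6, 7) = (-0.8, -3.6).

Step 2 — sample covariance matrix, S[i,j] = (1/(n-1)) · Σ_k (x_{k,i} - mean_i) · (x_{k,j} - mean_j), divisor n-1 = 4:
  S[X_1,X_1] = ((0.8)·(0.8) + (2.8)·(2.8) + (-1.2)·(-1.2) + (1.8)·(1.8) + (-4.2)·(-4.2)) / 4 = 30.8/4 = 7.7
  S[X_1,X_2] = ((0.8)·(-0.4) + (2.8)·(-2.4) + (-1.2)·(0.6) + (1.8)·(-0.4) + (-4.2)·(2.6)) / 4 = -19.4/4 = -4.85
  S[X_2,X_2] = ((-0.4)·(-0.4) + (-2.4)·(-2.4) + (0.6)·(0.6) + (-0.4)·(-0.4) + (2.6)·(2.6)) / 4 = 13.2/4 = 3.3
  S = [[7.7, -4.85],
 [-4.85, 3.3]].

Step 3 — invert S. det(S) = 7.7·3.3 - (-4.85)² = 1.8875.
  S^{-1} = (1/det) · [[d, -b], [-b, a]] = [[1.7483, 2.5695],
 [2.5695, 4.0795]].

Step 4 — quadratic form (x̄ - mu_0)^T · S^{-1} · (x̄ - mu_0):
  S^{-1} · (x̄ - mu_0) = (-10.649, -16.7417),
  (x̄ - mu_0)^T · [...] = (-0.8)·(-10.649) + (-3.6)·(-16.7417) = 68.7894.

Step 5 — scale by n: T² = 5 · 68.7894 = 343.947.

T² ≈ 343.947


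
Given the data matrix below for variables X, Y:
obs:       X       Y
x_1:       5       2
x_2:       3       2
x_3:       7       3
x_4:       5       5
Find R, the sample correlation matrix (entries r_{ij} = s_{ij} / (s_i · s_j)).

Step 1 — column means:
  mean(X) = (5 + 3 + 7 + 5) / 4 = 20/4 = 5
  mean(Y) = (2 + 2 + 3 + 5) / 4 = 12/4 = 3

Step 2 — sample variances and covariances s[i,j] = (1/(n-1)) · Σ_k (x_{k,i} - mean_i) · (x_{k,j} - mean_j), with n-1 = 3:
  s[X,X] = ((0)·(0) + (-2)·(-2) + (2)·(2) + (0)·(0)) / 3 = 8/3 = 2.6667
  s[X,Y] = ((0)·(-1) + (-2)·(-1) + (2)·(0) + (0)·(2)) / 3 = 2/3 = 0.6667
  s[Y,Y] = ((-1)·(-1) + (-1)·(-1) + (0)·(0) + (2)·(2)) / 3 = 6/3 = 2
  Sample standard deviations s_i = √(s[i,i]):
  s(X) = √(2.6667) = 1.633
  s(Y) = √(2) = 1.4142

Step 3 — r_{ij} = s_{ij} / (s_i · s_j):
  r[X,X] = 1 (diagonal).
  r[X,Y] = 0.6667 / (1.633 · 1.4142) = 0.6667 / 2.3094 = 0.2887
  r[Y,Y] = 1 (diagonal).

R is symmetric with unit diagonal. Assembling:

R = [[1, 0.2887],
 [0.2887, 1]]


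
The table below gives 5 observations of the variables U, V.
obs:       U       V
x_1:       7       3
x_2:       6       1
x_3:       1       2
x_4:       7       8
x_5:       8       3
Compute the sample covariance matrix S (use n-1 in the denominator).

Step 1 — column means:
  mean(U) = (7 + 6 + 1 + 7 + 8) / 5 = 29/5 = 5.8
  mean(V) = (3 + 1 + 2 + 8 + 3) / 5 = 17/5 = 3.4

Step 2 — sample covariance S[i,j] = (1/(n-1)) · Σ_k (x_{k,i} - mean_i) · (x_{k,j} - mean_j), with n-1 = 4.
  S[U,U] = ((1.2)·(1.2) + (0.2)·(0.2) + (-4.8)·(-4.8) + (1.2)·(1.2) + (2.2)·(2.2)) / 4 = 30.8/4 = 7.7
  S[U,V] = ((1.2)·(-0.4) + (0.2)·(-2.4) + (-4.8)·(-1.4) + (1.2)·(4.6) + (2.2)·(-0.4)) / 4 = 10.4/4 = 2.6
  S[V,V] = ((-0.4)·(-0.4) + (-2.4)·(-2.4) + (-1.4)·(-1.4) + (4.6)·(4.6) + (-0.4)·(-0.4)) / 4 = 29.2/4 = 7.3

S is symmetric (S[j,i] = S[i,j]). Assembling:

S = [[7.7, 2.6],
 [2.6, 7.3]]


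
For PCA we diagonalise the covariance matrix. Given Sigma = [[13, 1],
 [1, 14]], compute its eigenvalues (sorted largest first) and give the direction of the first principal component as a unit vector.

Step 1 — characteristic polynomial of 2×2 Sigma:
  det(Sigma - λI) = λ² - trace · λ + det = 0.
  trace = 13 + 14 = 27, det = 13·14 - (1)² = 181.
Step 2 — discriminant:
  Δ = trace² - 4·det = 729 - 724 = 5.
Step 3 — eigenvalues:
  λ = (trace ± √Δ)/2 = (27 ± 2.2361)/2,
  λ_1 = 14.618,  λ_2 = 12.382.

Step 4 — unit eigenvector for λ_1: solve (Sigma - λ_1 I)v = 0. First row:
  (13 - 14.618)·v_x + (1)·v_y = 0, i.e. (-1.618)·v_x + (1)·v_y = 0,
  so v ∝ (b, λ_1 - a) = (1, 1.618) = u.
  ||u|| = √((1)² + (1.618)²) = √(3.618) ≈ 1.9021,
  v_1 = u/||u|| ≈ (0.5257, 0.8507) (||v_1|| = 1).

λ_1 = 14.618,  λ_2 = 12.382;  v_1 ≈ (0.5257, 0.8507)


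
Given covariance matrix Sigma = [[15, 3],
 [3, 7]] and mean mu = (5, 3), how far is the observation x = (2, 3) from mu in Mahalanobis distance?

Step 1 — centre the observation: (x - mu) = (-3, 0).

Step 2 — invert Sigma. det(Sigma) = 15·7 - (3)² = 96.
  Sigma^{-1} = (1/det) · [[d, -b], [-b, a]] = [[0.0729, -0.0312],
 [-0.0312, 0.1562]].

Step 3 — form the quadratic (x - mu)^T · Sigma^{-1} · (x - mu):
  Sigma^{-1} · (x - mu) = (-0.2188, 0.0938).
  (x - mu)^T · [Sigma^{-1} · (x - mu)] = (-3)·(-0.2188) + (0)·(0.0938) = 0.6562.

Step 4 — take square root: d = √(0.6562) ≈ 0.8101.

d(x, mu) = √(0.6562) ≈ 0.8101


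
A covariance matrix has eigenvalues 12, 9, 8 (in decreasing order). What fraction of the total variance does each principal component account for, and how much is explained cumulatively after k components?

Step 1 — total variance = trace(Sigma) = Σ λ_i = 12 + 9 + 8 = 29.

Step 2 — fraction explained by component i = λ_i / Σ λ:
  PC1: 12/29 = 0.4138
  PC2: 9/29 = 0.3103
  PC3: 8/29 = 0.2759

Step 3 — cumulative fraction after k components = (λ_1 + ... + λ_k) / Σ λ:
  k = 1: 12/29 = 0.4138
  k = 2: (12 + 9)/29 = 21/29 = 0.7241
  k = 3: (12 + 9 + 8)/29 = 29/29 = 1

Summary (fraction, with percent):

explained: PC1 0.4138 (41.38%), PC2 0.3103 (31.03%), PC3 0.2759 (27.59%);  cumulative: 0.4138, 0.7241, 1


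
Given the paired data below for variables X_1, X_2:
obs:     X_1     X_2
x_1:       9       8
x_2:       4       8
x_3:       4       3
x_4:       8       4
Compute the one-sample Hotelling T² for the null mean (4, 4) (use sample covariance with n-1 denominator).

Step 1 — sample mean vector:
  mean(X_1) = (9 + 4 + 4 + 8) / 4 = 25/4 = 6.25
  mean(X_2) = (8 + 8 + 3 + 4) / 4 = 23/4 = 5.75
  x̄ = (6.25, 5.75),  deviation x̄ - mu_0 = (6.25, 5.75) - (4, 4) = (2.25, 1.75).

Step 2 — sample covariance matrix, S[i,j] = (1/(n-1)) · Σ_k (x_{k,i} - mean_i) · (x_{k,j} - mean_j), divisor n-1 = 3:
  S[X_1,X_1] = ((2.75)·(2.75) + (-2.25)·(-2.25) + (-2.25)·(-2.25) + (1.75)·(1.75)) / 3 = 20.75/3 = 6.9167
  S[X_1,X_2] = ((2.75)·(2.25) + (-2.25)·(2.25) + (-2.25)·(-2.75) + (1.75)·(-1.75)) / 3 = 4.25/3 = 1.4167
  S[X_2,X_2] = ((2.25)·(2.25) + (2.25)·(2.25) + (-2.75)·(-2.75) + (-1.75)·(-1.75)) / 3 = 20.75/3 = 6.9167
  S = [[6.9167, 1.4167],
 [1.4167, 6.9167]].

Step 3 — invert S. det(S) = 6.9167·6.9167 - (1.4167)² = 45.8333.
  S^{-1} = (1/det) · [[d, -b], [-b, a]] = [[0.1509, -0.0309],
 [-0.0309, 0.1509]].

Step 4 — quadratic form (x̄ - mu_0)^T · S^{-1} · (x̄ - mu_0):
  S^{-1} · (x̄ - mu_0) = (0.2855, 0.1945),
  (x̄ - mu_0)^T · [...] = (2.25)·(0.2855) + (1.75)·(0.1945) = 0.9827.

Step 5 — scale by n: T² = 4 · 0.9827 = 3.9309.

T² ≈ 3.9309


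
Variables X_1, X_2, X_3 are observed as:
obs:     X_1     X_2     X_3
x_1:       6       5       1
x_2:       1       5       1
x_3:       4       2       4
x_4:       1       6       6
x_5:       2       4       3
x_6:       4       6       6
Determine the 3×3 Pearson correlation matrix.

Step 1 — column means:
  mean(X_1) = (6 + 1 + 4 + 1 + 2 + 4) / 6 = 18/6 = 3
  mean(X_2) = (5 + 5 + 2 + 6 + 4 + 6) / 6 = 28/6 = 4.6667
  mean(X_3) = (1 + 1 + 4 + 6 + 3 + 6) / 6 = 21/6 = 3.5

Step 2 — sample variances and covariances s[i,j] = (1/(n-1)) · Σ_k (x_{k,i} - mean_i) · (x_{k,j} - mean_j), with n-1 = 5:
  s[X_1,X_1] = ((3)·(3) + (-2)·(-2) + (1)·(1) + (-2)·(-2) + (-1)·(-1) + (1)·(1)) / 5 = 20/5 = 4
  s[X_1,X_2] = ((3)·(0.3333) + (-2)·(0.3333) + (1)·(-2.6667) + (-2)·(1.3333) + (-1)·(-0.6667) + (1)·(1.3333)) / 5 = -3/5 = -0.6
  s[X_1,X_3] = ((3)·(-2.5) + (-2)·(-2.5) + (1)·(0.5) + (-2)·(2.5) + (-1)·(-0.5) + (1)·(2.5)) / 5 = -4/5 = -0.8
  s[X_2,X_2] = ((0.3333)·(0.3333) + (0.3333)·(0.3333) + (-2.6667)·(-2.6667) + (1.3333)·(1.3333) + (-0.6667)·(-0.6667) + (1.3333)·(1.3333)) / 5 = 11.3333/5 = 2.2667
  s[X_2,X_3] = ((0.3333)·(-2.5) + (0.3333)·(-2.5) + (-2.6667)·(0.5) + (1.3333)·(2.5) + (-0.6667)·(-0.5) + (1.3333)·(2.5)) / 5 = 4/5 = 0.8
  s[X_3,X_3] = ((-2.5)·(-2.5) + (-2.5)·(-2.5) + (0.5)·(0.5) + (2.5)·(2.5) + (-0.5)·(-0.5) + (2.5)·(2.5)) / 5 = 25.5/5 = 5.1
  Sample standard deviations s_i = √(s[i,i]):
  s(X_1) = √(4) = 2
  s(X_2) = √(2.2667) = 1.5055
  s(X_3) = √(5.1) = 2.2583

Step 3 — r_{ij} = s_{ij} / (s_i · s_j):
  r[X_1,X_1] = 1 (diagonal).
  r[X_1,X_2] = -0.6 / (2 · 1.5055) = -0.6 / 3.0111 = -0.1993
  r[X_1,X_3] = -0.8 / (2 · 2.2583) = -0.8 / 4.5166 = -0.1771
  r[X_2,X_2] = 1 (diagonal).
  r[X_2,X_3] = 0.8 / (1.5055 · 2.2583) = 0.8 / 3.4 = 0.2353
  r[X_3,X_3] = 1 (diagonal).

R is symmetric with unit diagonal. Assembling:

R = [[1, -0.1993, -0.1771],
 [-0.1993, 1, 0.2353],
 [-0.1771, 0.2353, 1]]


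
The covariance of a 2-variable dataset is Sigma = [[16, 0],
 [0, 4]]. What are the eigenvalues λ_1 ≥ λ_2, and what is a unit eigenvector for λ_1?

Step 1 — characteristic polynomial of 2×2 Sigma:
  det(Sigma - λI) = λ² - trace · λ + det = 0.
  trace = 16 + 4 = 20, det = 16·4 - (0)² = 64.
Step 2 — discriminant:
  Δ = trace² - 4·det = 400 - 256 = 144.
Step 3 — eigenvalues:
  λ = (trace ± √Δ)/2 = (20 ± 12)/2,
  λ_1 = 16,  λ_2 = 4.

Step 4 — unit eigenvector for λ_1: Sigma is diagonal, so its eigenvectors are the coordinate axes. λ_1 = 16 is the diagonal entry on the first coordinate axis, hence
  v_1 = (1, 0) (||v_1|| = 1).

λ_1 = 16,  λ_2 = 4;  v_1 ≈ (1, 0)


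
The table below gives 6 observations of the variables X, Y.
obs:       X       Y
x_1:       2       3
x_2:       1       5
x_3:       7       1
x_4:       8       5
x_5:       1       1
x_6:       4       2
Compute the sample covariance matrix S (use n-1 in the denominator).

Step 1 — column means:
  mean(X) = (2 + 1 + 7 + 8 + 1 + 4) / 6 = 23/6 = 3.8333
  mean(Y) = (3 + 5 + 1 + 5 + 1 + 2) / 6 = 17/6 = 2.8333

Step 2 — sample covariance S[i,j] = (1/(n-1)) · Σ_k (x_{k,i} - mean_i) · (x_{k,j} - mean_j), with n-1 = 5.
  S[X,X] = ((-1.8333)·(-1.8333) + (-2.8333)·(-2.8333) + (3.1667)·(3.1667) + (4.1667)·(4.1667) + (-2.8333)·(-2.8333) + (0.1667)·(0.1667)) / 5 = 46.8333/5 = 9.3667
  S[X,Y] = ((-1.8333)·(0.1667) + (-2.8333)·(2.1667) + (3.1667)·(-1.8333) + (4.1667)·(2.1667) + (-2.8333)·(-1.8333) + (0.1667)·(-0.8333)) / 5 = 1.8333/5 = 0.3667
  S[Y,Y] = ((0.1667)·(0.1667) + (2.1667)·(2.1667) + (-1.8333)·(-1.8333) + (2.1667)·(2.1667) + (-1.8333)·(-1.8333) + (-0.8333)·(-0.8333)) / 5 = 16.8333/5 = 3.3667

S is symmetric (S[j,i] = S[i,j]). Assembling:

S = [[9.3667, 0.3667],
 [0.3667, 3.3667]]


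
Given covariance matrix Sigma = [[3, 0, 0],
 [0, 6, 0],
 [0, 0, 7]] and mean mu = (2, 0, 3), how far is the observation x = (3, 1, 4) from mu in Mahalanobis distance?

Step 1 — centre the observation: (x - mu) = (1, 1, 1).

Step 2 — invert Sigma (cofactor / det for 3×3, or solve directly):
  Sigma^{-1} = [[0.3333, 0, 0],
 [0, 0.1667, 0],
 [0, 0, 0.1429]].

Step 3 — form the quadratic (x - mu)^T · Sigma^{-1} · (x - mu):
  Sigma^{-1} · (x - mu) = (0.3333, 0.1667, 0.1429).
  (x - mu)^T · [Sigma^{-1} · (x - mu)] = (1)·(0.3333) + (1)·(0.1667) + (1)·(0.1429) = 0.6429.

Step 4 — take square root: d = √(0.6429) ≈ 0.8018.

d(x, mu) = √(0.6429) ≈ 0.8018


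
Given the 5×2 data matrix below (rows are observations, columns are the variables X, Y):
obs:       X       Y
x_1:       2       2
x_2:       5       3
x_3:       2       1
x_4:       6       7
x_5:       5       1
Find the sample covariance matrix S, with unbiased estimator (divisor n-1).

Step 1 — column means:
  mean(X) = (2 + 5 + 2 + 6 + 5) / 5 = 20/5 = 4
  mean(Y) = (2 + 3 + 1 + 7 + 1) / 5 = 14/5 = 2.8

Step 2 — sample covariance S[i,j] = (1/(n-1)) · Σ_k (x_{k,i} - mean_i) · (x_{k,j} - mean_j), with n-1 = 4.
  S[X,X] = ((-2)·(-2) + (1)·(1) + (-2)·(-2) + (2)·(2) + (1)·(1)) / 4 = 14/4 = 3.5
  S[X,Y] = ((-2)·(-0.8) + (1)·(0.2) + (-2)·(-1.8) + (2)·(4.2) + (1)·(-1.8)) / 4 = 12/4 = 3
  S[Y,Y] = ((-0.8)·(-0.8) + (0.2)·(0.2) + (-1.8)·(-1.8) + (4.2)·(4.2) + (-1.8)·(-1.8)) / 4 = 24.8/4 = 6.2

S is symmetric (S[j,i] = S[i,j]). Assembling:

S = [[3.5, 3],
 [3, 6.2]]


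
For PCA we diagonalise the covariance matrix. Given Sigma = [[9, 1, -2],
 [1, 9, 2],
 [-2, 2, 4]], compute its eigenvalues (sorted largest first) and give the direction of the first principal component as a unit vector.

Step 1 — characteristic polynomial p(λ) = det(λI - Sigma) = λ³ - tr·λ² + c_1·λ - det, where tr = trace, c_1 = sum of the principal 2×2 minors, det = det(Sigma):
  tr = 9 + 9 + 4 = 22,
  c_1 = (9·9 - (1)²) + (9·4 - (-2)²) + (9·4 - (2)²) = 80 + 32 + 32 = 144,
  det = 9·(9·4 - (2)²) - (1)·((1)·4 - (2)·(-2)) + (-2)·((1)·(2) - 9·(-2)) = 9·(32) - (1)·(8) + (-2)·(20) = 240.
  So p(λ) = λ³ - 22λ² + 144λ - 240.
Step 2 — look for an integer root (rational root theorem: any rational root is an integer divisor of 240). Testing λ = 10:
  p(10) = 1000 - 2200 + 1440 - 240 = 0  ✓
  Dividing out (λ - 10): p(λ) = (λ - 10)(λ² - 12λ + 24).
Step 3 — remaining eigenvalues from the quadratic λ² - 12λ + 24 = 0:
  Δ = 12² - 4·24 = 144 - 96 = 48,  λ = (12 ± √48)/2 = (12 ± 6.9282)/2 ≈ 9.4641 or 2.5359.
  Sorted: λ_1 = 10,  λ_2 = 9.4641,  λ_3 = 2.5359  (check: sum = 22 = tr ✓).

Step 4 — unit eigenvector for λ_1 = 10: v spans the null space of (Sigma - λ_1 I), whose rows are
  r_1 = (-1, 1, -2),  r_2 = (1, -1, 2),  r_3 = (-2, 2, -6).
  v is orthogonal to every row, so take v ∝ r_1 × r_3 = ((1)·(-6) - (-2)·(2), (-2)·(-2) - (-1)·(-6), (-1)·(2) - (1)·(-2)) = (-2, -2, 0).
  Rescale (divide by 2; multiply by -1 so the first nonzero entry is positive): u = (1, 1, 0).
  ||u|| = √((1)² + (1)² + (0)²) = √(2) ≈ 1.4142,  v_1 = u/||u|| ≈ (0.7071, 0.7071, 0) (||v_1|| = 1).

λ_1 = 10,  λ_2 = 9.4641,  λ_3 = 2.5359;  v_1 ≈ (0.7071, 0.7071, 0)


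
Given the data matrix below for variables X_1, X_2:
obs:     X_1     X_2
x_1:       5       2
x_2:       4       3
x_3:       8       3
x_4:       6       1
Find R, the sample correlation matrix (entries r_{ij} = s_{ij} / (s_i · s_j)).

Step 1 — column means:
  mean(X_1) = (5 + 4 + 8 + 6) / 4 = 23/4 = 5.75
  mean(X_2) = (2 + 3 + 3 + 1) / 4 = 9/4 = 2.25

Step 2 — sample variances and covariances s[i,j] = (1/(n-1)) · Σ_k (x_{k,i} - mean_i) · (x_{k,j} - mean_j), with n-1 = 3:
  s[X_1,X_1] = ((-0.75)·(-0.75) + (-1.75)·(-1.75) + (2.25)·(2.25) + (0.25)·(0.25)) / 3 = 8.75/3 = 2.9167
  s[X_1,X_2] = ((-0.75)·(-0.25) + (-1.75)·(0.75) + (2.25)·(0.75) + (0.25)·(-1.25)) / 3 = 0.25/3 = 0.0833
  s[X_2,X_2] = ((-0.25)·(-0.25) + (0.75)·(0.75) + (0.75)·(0.75) + (-1.25)·(-1.25)) / 3 = 2.75/3 = 0.9167
  Sample standard deviations s_i = √(s[i,i]):
  s(X_1) = √(2.9167) = 1.7078
  s(X_2) = √(0.9167) = 0.9574

Step 3 — r_{ij} = s_{ij} / (s_i · s_j):
  r[X_1,X_1] = 1 (diagonal).
  r[X_1,X_2] = 0.0833 / (1.7078 · 0.9574) = 0.0833 / 1.6351 = 0.051
  r[X_2,X_2] = 1 (diagonal).

R is symmetric with unit diagonal. Assembling:

R = [[1, 0.051],
 [0.051, 1]]


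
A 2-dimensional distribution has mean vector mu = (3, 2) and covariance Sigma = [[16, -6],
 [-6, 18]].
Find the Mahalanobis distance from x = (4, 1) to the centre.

Step 1 — centre the observation: (x - mu) = (1, -1).

Step 2 — invert Sigma. det(Sigma) = 16·18 - (-6)² = 252.
  Sigma^{-1} = (1/det) · [[d, -b], [-b, a]] = [[0.0714, 0.0238],
 [0.0238, 0.0635]].

Step 3 — form the quadratic (x - mu)^T · Sigma^{-1} · (x - mu):
  Sigma^{-1} · (x - mu) = (0.0476, -0.0397).
  (x - mu)^T · [Sigma^{-1} · (x - mu)] = (1)·(0.0476) + (-1)·(-0.0397) = 0.0873.

Step 4 — take square root: d = √(0.0873) ≈ 0.2955.

d(x, mu) = √(0.0873) ≈ 0.2955


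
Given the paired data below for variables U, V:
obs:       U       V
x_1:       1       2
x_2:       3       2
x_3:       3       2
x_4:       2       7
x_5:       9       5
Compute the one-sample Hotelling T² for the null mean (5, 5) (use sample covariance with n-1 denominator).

Step 1 — sample mean vector:
  mean(U) = (1 + 3 + 3 + 2 + 9) / 5 = 18/5 = 3.6
  mean(V) = (2 + 2 + 2 + 7 + 5) / 5 = 18/5 = 3.6
  x̄ = (3.6, 3.6),  deviation x̄ - mu_0 = (3.6, 3.6) - (5, 5) = (-1.4, -1.4).

Step 2 — sample covariance matrix, S[i,j] = (1/(n-1)) · Σ_k (x_{k,i} - mean_i) · (x_{k,j} - mean_j), divisor n-1 = 4:
  S[U,U] = ((-2.6)·(-2.6) + (-0.6)·(-0.6) + (-0.6)·(-0.6) + (-1.6)·(-1.6) + (5.4)·(5.4)) / 4 = 39.2/4 = 9.8
  S[U,V] = ((-2.6)·(-1.6) + (-0.6)·(-1.6) + (-0.6)·(-1.6) + (-1.6)·(3.4) + (5.4)·(1.4)) / 4 = 8.2/4 = 2.05
  S[V,V] = ((-1.6)·(-1.6) + (-1.6)·(-1.6) + (-1.6)·(-1.6) + (3.4)·(3.4) + (1.4)·(1.4)) / 4 = 21.2/4 = 5.3
  S = [[9.8, 2.05],
 [2.05, 5.3]].

Step 3 — invert S. det(S) = 9.8·5.3 - (2.05)² = 47.7375.
  S^{-1} = (1/det) · [[d, -b], [-b, a]] = [[0.111, -0.0429],
 [-0.0429, 0.2053]].

Step 4 — quadratic form (x̄ - mu_0)^T · S^{-1} · (x̄ - mu_0):
  S^{-1} · (x̄ - mu_0) = (-0.0953, -0.2273),
  (x̄ - mu_0)^T · [...] = (-1.4)·(-0.0953) + (-1.4)·(-0.2273) = 0.4516.

Step 5 — scale by n: T² = 5 · 0.4516 = 2.2582.

T² ≈ 2.2582


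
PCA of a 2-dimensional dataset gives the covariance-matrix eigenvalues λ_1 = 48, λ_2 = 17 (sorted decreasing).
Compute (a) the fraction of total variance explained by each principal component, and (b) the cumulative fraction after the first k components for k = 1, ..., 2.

Step 1 — total variance = trace(Sigma) = Σ λ_i = 48 + 17 = 65.

Step 2 — fraction explained by component i = λ_i / Σ λ:
  PC1: 48/65 = 0.7385
  PC2: 17/65 = 0.2615

Step 3 — cumulative fraction after k components = (λ_1 + ... + λ_k) / Σ λ:
  k = 1: 48/65 = 0.7385
  k = 2: (48 + 17)/65 = 65/65 = 1

Summary (fraction, with percent):

explained: PC1 0.7385 (73.85%), PC2 0.2615 (26.15%);  cumulative: 0.7385, 1


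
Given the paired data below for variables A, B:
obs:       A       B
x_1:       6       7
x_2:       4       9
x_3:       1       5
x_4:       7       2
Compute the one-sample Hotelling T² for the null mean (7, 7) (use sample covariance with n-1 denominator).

Step 1 — sample mean vector:
  mean(A) = (6 + 4 + 1 + 7) / 4 = 18/4 = 4.5
  mean(B) = (7 + 9 + 5 + 2) / 4 = 23/4 = 5.75
  x̄ = (4.5, 5.75),  deviation x̄ - mu_0 = (4.5, 5.75) - (7, 7) = (-2.5, -1.25).

Step 2 — sample covariance matrix, S[i,j] = (1/(n-1)) · Σ_k (x_{k,i} - mean_i) · (x_{k,j} - mean_j), divisor n-1 = 3:
  S[A,A] = ((1.5)·(1.5) + (-0.5)·(-0.5) + (-3.5)·(-3.5) + (2.5)·(2.5)) / 3 = 21/3 = 7
  S[A,B] = ((1.5)·(1.25) + (-0.5)·(3.25) + (-3.5)·(-0.75) + (2.5)·(-3.75)) / 3 = -6.5/3 = -2.1667
  S[B,B] = ((1.25)·(1.25) + (3.25)·(3.25) + (-0.75)·(-0.75) + (-3.75)·(-3.75)) / 3 = 26.75/3 = 8.9167
  S = [[7, -2.1667],
 [-2.1667, 8.9167]].

Step 3 — invert S. det(S) = 7·8.9167 - (-2.1667)² = 57.7222.
  S^{-1} = (1/det) · [[d, -b], [-b, a]] = [[0.1545, 0.0375],
 [0.0375, 0.1213]].

Step 4 — quadratic form (x̄ - mu_0)^T · S^{-1} · (x̄ - mu_0):
  S^{-1} · (x̄ - mu_0) = (-0.4331, -0.2454),
  (x̄ - mu_0)^T · [...] = (-2.5)·(-0.4331) + (-1.25)·(-0.2454) = 1.3896.

Step 5 — scale by n: T² = 4 · 1.3896 = 5.5582.

T² ≈ 5.5582


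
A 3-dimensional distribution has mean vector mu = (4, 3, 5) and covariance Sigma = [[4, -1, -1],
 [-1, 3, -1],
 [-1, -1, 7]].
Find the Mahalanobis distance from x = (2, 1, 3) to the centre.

Step 1 — centre the observation: (x - mu) = (-2, -2, -2).

Step 2 — invert Sigma (cofactor / det for 3×3, or solve directly):
  Sigma^{-1} = [[0.2941, 0.1176, 0.0588],
 [0.1176, 0.3971, 0.0735],
 [0.0588, 0.0735, 0.1618]].

Step 3 — form the quadratic (x - mu)^T · Sigma^{-1} · (x - mu):
  Sigma^{-1} · (x - mu) = (-0.9412, -1.1765, -0.5882).
  (x - mu)^T · [Sigma^{-1} · (x - mu)] = (-2)·(-0.9412) + (-2)·(-1.1765) + (-2)·(-0.5882) = 5.4118.

Step 4 — take square root: d = √(5.4118) ≈ 2.3263.

d(x, mu) = √(5.4118) ≈ 2.3263


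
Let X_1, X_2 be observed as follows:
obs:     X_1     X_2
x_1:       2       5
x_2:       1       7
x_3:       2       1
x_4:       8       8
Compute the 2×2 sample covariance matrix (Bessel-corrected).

Step 1 — column means:
  mean(X_1) = (2 + 1 + 2 + 8) / 4 = 13/4 = 3.25
  mean(X_2) = (5 + 7 + 1 + 8) / 4 = 21/4 = 5.25

Step 2 — sample covariance S[i,j] = (1/(n-1)) · Σ_k (x_{k,i} - mean_i) · (x_{k,j} - mean_j), with n-1 = 3.
  S[X_1,X_1] = ((-1.25)·(-1.25) + (-2.25)·(-2.25) + (-1.25)·(-1.25) + (4.75)·(4.75)) / 3 = 30.75/3 = 10.25
  S[X_1,X_2] = ((-1.25)·(-0.25) + (-2.25)·(1.75) + (-1.25)·(-4.25) + (4.75)·(2.75)) / 3 = 14.75/3 = 4.9167
  S[X_2,X_2] = ((-0.25)·(-0.25) + (1.75)·(1.75) + (-4.25)·(-4.25) + (2.75)·(2.75)) / 3 = 28.75/3 = 9.5833

S is symmetric (S[j,i] = S[i,j]). Assembling:

S = [[10.25, 4.9167],
 [4.9167, 9.5833]]
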